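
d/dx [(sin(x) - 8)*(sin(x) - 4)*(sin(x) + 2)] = (3*sin(x)^2 - 20*sin(x) + 8)*cos(x)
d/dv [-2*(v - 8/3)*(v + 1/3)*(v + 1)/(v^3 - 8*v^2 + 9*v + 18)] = 20*(6*v^2 - 34*v + 45)/(9*(v^4 - 18*v^3 + 117*v^2 - 324*v + 324))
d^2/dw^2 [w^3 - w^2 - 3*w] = 6*w - 2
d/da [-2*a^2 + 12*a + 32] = 12 - 4*a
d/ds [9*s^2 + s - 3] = 18*s + 1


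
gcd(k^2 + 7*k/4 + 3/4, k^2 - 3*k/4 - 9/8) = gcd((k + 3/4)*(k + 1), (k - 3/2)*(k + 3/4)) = k + 3/4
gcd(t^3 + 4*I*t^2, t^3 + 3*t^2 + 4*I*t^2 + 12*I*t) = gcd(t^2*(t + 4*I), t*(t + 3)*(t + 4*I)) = t^2 + 4*I*t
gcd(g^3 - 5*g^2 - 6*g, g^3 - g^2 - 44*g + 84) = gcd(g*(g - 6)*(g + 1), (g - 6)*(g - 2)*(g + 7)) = g - 6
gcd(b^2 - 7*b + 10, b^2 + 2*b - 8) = b - 2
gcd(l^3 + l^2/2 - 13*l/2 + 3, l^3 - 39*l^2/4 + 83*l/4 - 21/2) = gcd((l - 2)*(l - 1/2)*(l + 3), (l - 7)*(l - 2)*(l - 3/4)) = l - 2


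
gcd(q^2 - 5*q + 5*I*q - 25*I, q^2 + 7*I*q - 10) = q + 5*I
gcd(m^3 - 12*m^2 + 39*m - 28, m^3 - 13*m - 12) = m - 4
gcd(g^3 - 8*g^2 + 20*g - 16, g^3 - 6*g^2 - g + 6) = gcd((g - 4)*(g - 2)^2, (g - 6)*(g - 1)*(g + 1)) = 1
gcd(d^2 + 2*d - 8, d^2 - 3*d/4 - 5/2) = d - 2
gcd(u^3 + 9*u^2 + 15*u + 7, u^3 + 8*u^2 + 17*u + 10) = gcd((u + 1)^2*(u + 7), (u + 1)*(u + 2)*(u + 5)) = u + 1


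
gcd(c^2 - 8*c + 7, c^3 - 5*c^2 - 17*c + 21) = c^2 - 8*c + 7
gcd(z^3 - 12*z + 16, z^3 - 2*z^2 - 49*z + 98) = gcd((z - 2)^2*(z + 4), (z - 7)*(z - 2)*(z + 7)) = z - 2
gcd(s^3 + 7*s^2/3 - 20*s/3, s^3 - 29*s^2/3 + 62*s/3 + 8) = 1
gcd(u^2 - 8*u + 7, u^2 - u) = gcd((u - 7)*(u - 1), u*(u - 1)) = u - 1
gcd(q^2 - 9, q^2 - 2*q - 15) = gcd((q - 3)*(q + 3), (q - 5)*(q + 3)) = q + 3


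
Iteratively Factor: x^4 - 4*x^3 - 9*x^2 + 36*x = (x - 4)*(x^3 - 9*x) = (x - 4)*(x - 3)*(x^2 + 3*x) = (x - 4)*(x - 3)*(x + 3)*(x)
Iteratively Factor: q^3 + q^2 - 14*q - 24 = (q + 2)*(q^2 - q - 12) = (q - 4)*(q + 2)*(q + 3)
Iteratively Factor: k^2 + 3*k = (k + 3)*(k)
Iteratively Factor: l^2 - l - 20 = (l - 5)*(l + 4)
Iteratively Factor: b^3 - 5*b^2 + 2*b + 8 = (b - 2)*(b^2 - 3*b - 4) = (b - 4)*(b - 2)*(b + 1)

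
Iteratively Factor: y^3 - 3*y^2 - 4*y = (y + 1)*(y^2 - 4*y) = (y - 4)*(y + 1)*(y)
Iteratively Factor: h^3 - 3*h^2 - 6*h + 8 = (h + 2)*(h^2 - 5*h + 4) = (h - 4)*(h + 2)*(h - 1)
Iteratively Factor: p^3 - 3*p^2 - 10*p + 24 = (p + 3)*(p^2 - 6*p + 8) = (p - 2)*(p + 3)*(p - 4)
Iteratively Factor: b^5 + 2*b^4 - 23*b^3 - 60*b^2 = (b)*(b^4 + 2*b^3 - 23*b^2 - 60*b) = b*(b - 5)*(b^3 + 7*b^2 + 12*b) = b*(b - 5)*(b + 4)*(b^2 + 3*b) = b^2*(b - 5)*(b + 4)*(b + 3)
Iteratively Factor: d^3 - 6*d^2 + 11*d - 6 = (d - 1)*(d^2 - 5*d + 6) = (d - 3)*(d - 1)*(d - 2)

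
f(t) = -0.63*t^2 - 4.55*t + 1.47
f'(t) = -1.26*t - 4.55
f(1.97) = -9.94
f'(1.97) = -7.03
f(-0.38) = 3.11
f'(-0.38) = -4.07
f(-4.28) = 9.40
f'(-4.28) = 0.84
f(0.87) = -2.97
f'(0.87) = -5.65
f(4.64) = -33.21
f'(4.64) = -10.40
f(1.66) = -7.82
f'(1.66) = -6.64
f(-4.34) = 9.35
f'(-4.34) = 0.92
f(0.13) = 0.87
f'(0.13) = -4.71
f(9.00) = -90.51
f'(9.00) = -15.89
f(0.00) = 1.47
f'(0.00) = -4.55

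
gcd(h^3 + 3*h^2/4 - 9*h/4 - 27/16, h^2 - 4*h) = 1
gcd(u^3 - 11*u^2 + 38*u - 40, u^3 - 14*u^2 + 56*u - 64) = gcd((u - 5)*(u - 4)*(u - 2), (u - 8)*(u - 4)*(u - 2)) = u^2 - 6*u + 8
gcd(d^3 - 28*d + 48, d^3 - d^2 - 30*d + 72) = d^2 + 2*d - 24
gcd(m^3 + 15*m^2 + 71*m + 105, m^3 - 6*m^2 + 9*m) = 1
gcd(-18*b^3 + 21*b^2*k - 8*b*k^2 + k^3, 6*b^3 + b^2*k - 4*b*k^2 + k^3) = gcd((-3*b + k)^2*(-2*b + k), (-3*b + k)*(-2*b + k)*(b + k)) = 6*b^2 - 5*b*k + k^2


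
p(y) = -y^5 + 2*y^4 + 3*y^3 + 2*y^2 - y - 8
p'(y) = -5*y^4 + 8*y^3 + 9*y^2 + 4*y - 1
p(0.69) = -6.46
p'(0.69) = 7.54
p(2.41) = 29.37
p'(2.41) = 4.22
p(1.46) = 6.59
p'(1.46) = 26.20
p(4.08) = -351.41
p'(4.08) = -677.04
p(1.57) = 9.58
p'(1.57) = 28.04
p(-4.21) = 1758.64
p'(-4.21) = -2025.99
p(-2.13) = 59.22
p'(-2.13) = -148.91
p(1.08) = -1.72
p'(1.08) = 17.09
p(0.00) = -8.00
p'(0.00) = -1.00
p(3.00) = 7.00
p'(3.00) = -97.00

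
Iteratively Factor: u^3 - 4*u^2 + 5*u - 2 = (u - 1)*(u^2 - 3*u + 2) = (u - 1)^2*(u - 2)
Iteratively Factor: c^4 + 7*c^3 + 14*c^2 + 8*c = (c + 4)*(c^3 + 3*c^2 + 2*c) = c*(c + 4)*(c^2 + 3*c + 2) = c*(c + 1)*(c + 4)*(c + 2)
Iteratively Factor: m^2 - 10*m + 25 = (m - 5)*(m - 5)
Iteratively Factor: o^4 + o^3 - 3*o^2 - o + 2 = (o + 1)*(o^3 - 3*o + 2) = (o + 1)*(o + 2)*(o^2 - 2*o + 1) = (o - 1)*(o + 1)*(o + 2)*(o - 1)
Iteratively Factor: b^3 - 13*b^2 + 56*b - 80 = (b - 5)*(b^2 - 8*b + 16) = (b - 5)*(b - 4)*(b - 4)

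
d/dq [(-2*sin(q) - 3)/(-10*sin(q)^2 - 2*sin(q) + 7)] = 20*(-3*sin(q) + cos(q)^2 - 2)*cos(q)/(10*sin(q)^2 + 2*sin(q) - 7)^2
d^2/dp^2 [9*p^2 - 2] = 18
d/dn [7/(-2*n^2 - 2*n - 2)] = 7*(2*n + 1)/(2*(n^2 + n + 1)^2)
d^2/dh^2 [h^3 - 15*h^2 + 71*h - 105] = 6*h - 30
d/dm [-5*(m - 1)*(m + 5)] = -10*m - 20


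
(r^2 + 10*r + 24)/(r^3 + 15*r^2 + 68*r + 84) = (r + 4)/(r^2 + 9*r + 14)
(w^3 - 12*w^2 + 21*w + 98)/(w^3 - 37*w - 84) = (w^2 - 5*w - 14)/(w^2 + 7*w + 12)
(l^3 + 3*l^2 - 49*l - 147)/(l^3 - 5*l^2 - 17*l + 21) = (l + 7)/(l - 1)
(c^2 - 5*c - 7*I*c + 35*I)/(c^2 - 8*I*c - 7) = (c - 5)/(c - I)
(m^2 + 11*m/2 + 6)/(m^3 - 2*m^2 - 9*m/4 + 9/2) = 2*(m + 4)/(2*m^2 - 7*m + 6)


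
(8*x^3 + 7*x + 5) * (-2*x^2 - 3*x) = -16*x^5 - 24*x^4 - 14*x^3 - 31*x^2 - 15*x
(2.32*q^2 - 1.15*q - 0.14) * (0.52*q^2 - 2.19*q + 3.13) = 1.2064*q^4 - 5.6788*q^3 + 9.7073*q^2 - 3.2929*q - 0.4382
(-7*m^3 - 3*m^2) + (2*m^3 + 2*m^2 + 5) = -5*m^3 - m^2 + 5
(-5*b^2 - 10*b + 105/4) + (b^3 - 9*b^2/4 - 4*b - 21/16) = b^3 - 29*b^2/4 - 14*b + 399/16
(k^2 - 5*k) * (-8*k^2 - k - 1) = -8*k^4 + 39*k^3 + 4*k^2 + 5*k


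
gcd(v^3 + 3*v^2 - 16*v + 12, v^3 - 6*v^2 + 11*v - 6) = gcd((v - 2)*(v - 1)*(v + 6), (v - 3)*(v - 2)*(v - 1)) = v^2 - 3*v + 2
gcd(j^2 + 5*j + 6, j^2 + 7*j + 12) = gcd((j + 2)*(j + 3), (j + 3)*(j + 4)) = j + 3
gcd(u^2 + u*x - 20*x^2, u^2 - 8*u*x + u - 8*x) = 1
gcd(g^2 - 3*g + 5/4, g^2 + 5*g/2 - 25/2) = g - 5/2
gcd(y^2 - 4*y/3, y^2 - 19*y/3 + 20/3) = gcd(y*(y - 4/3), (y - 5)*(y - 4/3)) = y - 4/3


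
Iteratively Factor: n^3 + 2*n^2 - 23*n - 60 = (n + 3)*(n^2 - n - 20) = (n - 5)*(n + 3)*(n + 4)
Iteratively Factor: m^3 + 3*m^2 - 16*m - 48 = (m + 3)*(m^2 - 16) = (m + 3)*(m + 4)*(m - 4)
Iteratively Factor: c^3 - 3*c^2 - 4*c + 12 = (c - 2)*(c^2 - c - 6) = (c - 3)*(c - 2)*(c + 2)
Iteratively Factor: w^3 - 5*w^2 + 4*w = (w - 1)*(w^2 - 4*w) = w*(w - 1)*(w - 4)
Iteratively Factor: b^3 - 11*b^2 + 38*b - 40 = (b - 5)*(b^2 - 6*b + 8) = (b - 5)*(b - 2)*(b - 4)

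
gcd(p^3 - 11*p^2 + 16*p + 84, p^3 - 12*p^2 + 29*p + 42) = p^2 - 13*p + 42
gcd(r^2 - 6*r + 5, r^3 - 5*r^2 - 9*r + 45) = r - 5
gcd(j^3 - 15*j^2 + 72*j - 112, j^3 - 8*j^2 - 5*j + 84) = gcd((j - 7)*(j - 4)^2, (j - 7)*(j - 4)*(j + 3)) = j^2 - 11*j + 28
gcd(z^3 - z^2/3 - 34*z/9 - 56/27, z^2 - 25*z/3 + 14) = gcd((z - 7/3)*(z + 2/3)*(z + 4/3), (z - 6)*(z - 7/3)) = z - 7/3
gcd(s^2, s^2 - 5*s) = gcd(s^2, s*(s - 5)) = s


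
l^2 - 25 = (l - 5)*(l + 5)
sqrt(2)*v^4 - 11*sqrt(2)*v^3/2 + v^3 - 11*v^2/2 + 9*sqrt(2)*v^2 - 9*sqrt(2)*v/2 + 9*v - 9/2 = (v - 3)*(v - 3/2)*(v - 1)*(sqrt(2)*v + 1)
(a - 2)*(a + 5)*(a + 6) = a^3 + 9*a^2 + 8*a - 60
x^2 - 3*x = x*(x - 3)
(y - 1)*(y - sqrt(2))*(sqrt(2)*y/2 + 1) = sqrt(2)*y^3/2 - sqrt(2)*y^2/2 - sqrt(2)*y + sqrt(2)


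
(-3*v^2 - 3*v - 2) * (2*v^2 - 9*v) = -6*v^4 + 21*v^3 + 23*v^2 + 18*v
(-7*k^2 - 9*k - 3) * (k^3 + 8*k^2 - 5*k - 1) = -7*k^5 - 65*k^4 - 40*k^3 + 28*k^2 + 24*k + 3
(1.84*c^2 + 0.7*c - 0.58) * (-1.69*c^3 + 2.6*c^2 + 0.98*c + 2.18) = -3.1096*c^5 + 3.601*c^4 + 4.6034*c^3 + 3.1892*c^2 + 0.9576*c - 1.2644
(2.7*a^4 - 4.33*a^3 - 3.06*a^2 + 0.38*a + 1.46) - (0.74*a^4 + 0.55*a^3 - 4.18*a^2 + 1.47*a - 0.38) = 1.96*a^4 - 4.88*a^3 + 1.12*a^2 - 1.09*a + 1.84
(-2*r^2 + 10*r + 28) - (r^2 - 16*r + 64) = -3*r^2 + 26*r - 36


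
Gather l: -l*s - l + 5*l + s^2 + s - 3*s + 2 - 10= l*(4 - s) + s^2 - 2*s - 8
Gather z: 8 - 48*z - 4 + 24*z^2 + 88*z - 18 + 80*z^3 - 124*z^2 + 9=80*z^3 - 100*z^2 + 40*z - 5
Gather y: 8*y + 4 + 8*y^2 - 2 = 8*y^2 + 8*y + 2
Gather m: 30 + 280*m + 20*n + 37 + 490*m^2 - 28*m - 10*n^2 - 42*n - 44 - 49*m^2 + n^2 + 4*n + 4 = 441*m^2 + 252*m - 9*n^2 - 18*n + 27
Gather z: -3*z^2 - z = -3*z^2 - z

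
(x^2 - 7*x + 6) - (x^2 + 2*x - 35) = 41 - 9*x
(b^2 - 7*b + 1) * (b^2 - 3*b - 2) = b^4 - 10*b^3 + 20*b^2 + 11*b - 2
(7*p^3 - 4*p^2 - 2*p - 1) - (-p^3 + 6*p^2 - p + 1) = 8*p^3 - 10*p^2 - p - 2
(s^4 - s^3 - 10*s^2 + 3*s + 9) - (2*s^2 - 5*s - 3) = s^4 - s^3 - 12*s^2 + 8*s + 12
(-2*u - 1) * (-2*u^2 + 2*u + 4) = 4*u^3 - 2*u^2 - 10*u - 4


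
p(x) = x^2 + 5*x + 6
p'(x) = 2*x + 5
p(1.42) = 15.12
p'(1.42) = 7.84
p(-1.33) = 1.12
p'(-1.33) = 2.34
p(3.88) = 40.45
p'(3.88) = 12.76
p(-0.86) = 2.44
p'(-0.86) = 3.28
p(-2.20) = -0.16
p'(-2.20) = 0.60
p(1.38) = 14.80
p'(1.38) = 7.76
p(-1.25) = 1.31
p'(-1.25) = 2.50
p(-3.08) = 0.09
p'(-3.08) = -1.16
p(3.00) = 30.00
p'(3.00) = 11.00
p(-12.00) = 90.00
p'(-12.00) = -19.00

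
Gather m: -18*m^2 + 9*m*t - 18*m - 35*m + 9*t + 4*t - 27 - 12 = -18*m^2 + m*(9*t - 53) + 13*t - 39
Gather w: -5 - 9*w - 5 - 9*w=-18*w - 10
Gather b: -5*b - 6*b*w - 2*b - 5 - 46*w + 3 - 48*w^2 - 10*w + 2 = b*(-6*w - 7) - 48*w^2 - 56*w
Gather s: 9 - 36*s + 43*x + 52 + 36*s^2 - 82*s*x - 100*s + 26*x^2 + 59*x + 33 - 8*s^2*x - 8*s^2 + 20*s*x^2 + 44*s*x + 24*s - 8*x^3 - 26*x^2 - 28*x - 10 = s^2*(28 - 8*x) + s*(20*x^2 - 38*x - 112) - 8*x^3 + 74*x + 84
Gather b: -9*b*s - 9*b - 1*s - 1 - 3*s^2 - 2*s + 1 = b*(-9*s - 9) - 3*s^2 - 3*s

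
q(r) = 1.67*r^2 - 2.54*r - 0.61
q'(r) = 3.34*r - 2.54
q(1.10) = -1.38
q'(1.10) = 1.13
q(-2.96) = 21.54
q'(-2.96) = -12.43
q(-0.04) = -0.51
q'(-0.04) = -2.67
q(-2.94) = 21.29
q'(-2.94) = -12.36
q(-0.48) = 0.99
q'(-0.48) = -4.14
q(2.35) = 2.64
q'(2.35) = 5.31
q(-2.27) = 13.76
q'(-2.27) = -10.12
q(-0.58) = 1.42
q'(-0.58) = -4.48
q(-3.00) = 22.04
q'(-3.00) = -12.56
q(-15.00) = 413.24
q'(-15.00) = -52.64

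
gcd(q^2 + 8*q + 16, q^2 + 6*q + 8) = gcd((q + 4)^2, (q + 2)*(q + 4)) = q + 4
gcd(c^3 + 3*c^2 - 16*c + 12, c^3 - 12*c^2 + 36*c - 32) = c - 2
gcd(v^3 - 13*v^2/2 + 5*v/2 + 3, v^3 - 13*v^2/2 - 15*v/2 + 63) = v - 6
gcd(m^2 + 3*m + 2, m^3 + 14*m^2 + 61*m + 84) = 1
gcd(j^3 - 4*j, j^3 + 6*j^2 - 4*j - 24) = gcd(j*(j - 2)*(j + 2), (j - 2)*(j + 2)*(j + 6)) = j^2 - 4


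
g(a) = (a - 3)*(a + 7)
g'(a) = 2*a + 4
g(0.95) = -16.30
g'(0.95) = 5.90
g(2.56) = -4.21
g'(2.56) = 9.12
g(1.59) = -12.11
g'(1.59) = 7.18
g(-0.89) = -23.77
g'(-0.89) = 2.22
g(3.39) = 4.05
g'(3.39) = 10.78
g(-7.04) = 0.40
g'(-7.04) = -10.08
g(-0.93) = -23.86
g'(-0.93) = 2.14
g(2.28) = -6.68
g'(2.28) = 8.56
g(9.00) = 96.00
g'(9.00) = 22.00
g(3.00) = 0.00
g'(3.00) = 10.00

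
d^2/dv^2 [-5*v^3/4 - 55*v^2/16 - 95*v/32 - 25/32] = -15*v/2 - 55/8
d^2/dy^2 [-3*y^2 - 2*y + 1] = -6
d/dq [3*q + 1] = 3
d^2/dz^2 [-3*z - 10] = 0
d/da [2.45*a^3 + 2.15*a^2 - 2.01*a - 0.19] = 7.35*a^2 + 4.3*a - 2.01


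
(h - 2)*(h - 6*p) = h^2 - 6*h*p - 2*h + 12*p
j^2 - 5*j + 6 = (j - 3)*(j - 2)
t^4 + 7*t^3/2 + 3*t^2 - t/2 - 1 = (t - 1/2)*(t + 1)^2*(t + 2)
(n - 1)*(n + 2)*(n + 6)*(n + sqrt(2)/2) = n^4 + sqrt(2)*n^3/2 + 7*n^3 + 4*n^2 + 7*sqrt(2)*n^2/2 - 12*n + 2*sqrt(2)*n - 6*sqrt(2)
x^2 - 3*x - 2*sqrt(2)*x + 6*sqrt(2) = (x - 3)*(x - 2*sqrt(2))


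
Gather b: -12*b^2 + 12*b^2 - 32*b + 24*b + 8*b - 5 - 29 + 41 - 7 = 0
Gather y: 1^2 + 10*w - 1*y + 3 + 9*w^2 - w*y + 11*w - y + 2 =9*w^2 + 21*w + y*(-w - 2) + 6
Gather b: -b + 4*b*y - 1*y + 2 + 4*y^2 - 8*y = b*(4*y - 1) + 4*y^2 - 9*y + 2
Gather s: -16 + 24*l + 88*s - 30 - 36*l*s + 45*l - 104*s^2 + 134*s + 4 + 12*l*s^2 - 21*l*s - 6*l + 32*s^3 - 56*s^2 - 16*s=63*l + 32*s^3 + s^2*(12*l - 160) + s*(206 - 57*l) - 42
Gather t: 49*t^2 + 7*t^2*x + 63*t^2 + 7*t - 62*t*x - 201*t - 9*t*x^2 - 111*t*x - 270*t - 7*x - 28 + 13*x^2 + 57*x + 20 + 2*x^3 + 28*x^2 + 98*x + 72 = t^2*(7*x + 112) + t*(-9*x^2 - 173*x - 464) + 2*x^3 + 41*x^2 + 148*x + 64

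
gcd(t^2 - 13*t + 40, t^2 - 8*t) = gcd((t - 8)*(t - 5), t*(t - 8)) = t - 8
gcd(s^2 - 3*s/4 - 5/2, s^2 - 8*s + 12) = s - 2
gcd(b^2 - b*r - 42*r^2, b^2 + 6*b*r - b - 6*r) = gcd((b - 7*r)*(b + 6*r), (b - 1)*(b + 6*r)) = b + 6*r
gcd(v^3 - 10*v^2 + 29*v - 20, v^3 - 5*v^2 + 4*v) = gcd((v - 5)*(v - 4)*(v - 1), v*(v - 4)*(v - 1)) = v^2 - 5*v + 4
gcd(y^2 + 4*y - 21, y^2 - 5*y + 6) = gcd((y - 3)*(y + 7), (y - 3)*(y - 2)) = y - 3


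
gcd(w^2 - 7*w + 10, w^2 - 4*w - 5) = w - 5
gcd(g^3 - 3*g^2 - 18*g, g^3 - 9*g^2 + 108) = g^2 - 3*g - 18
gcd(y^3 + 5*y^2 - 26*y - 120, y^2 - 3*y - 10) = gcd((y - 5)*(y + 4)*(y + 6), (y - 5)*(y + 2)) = y - 5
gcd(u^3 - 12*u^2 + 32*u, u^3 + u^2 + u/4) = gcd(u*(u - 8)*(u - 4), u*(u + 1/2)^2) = u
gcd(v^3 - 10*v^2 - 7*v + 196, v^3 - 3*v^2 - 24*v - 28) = v - 7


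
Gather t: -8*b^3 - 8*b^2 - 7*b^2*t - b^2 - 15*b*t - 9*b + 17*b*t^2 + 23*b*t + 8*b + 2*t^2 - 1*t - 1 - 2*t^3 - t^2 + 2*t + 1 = -8*b^3 - 9*b^2 - b - 2*t^3 + t^2*(17*b + 1) + t*(-7*b^2 + 8*b + 1)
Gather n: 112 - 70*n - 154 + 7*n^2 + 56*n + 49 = 7*n^2 - 14*n + 7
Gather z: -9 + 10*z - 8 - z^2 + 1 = -z^2 + 10*z - 16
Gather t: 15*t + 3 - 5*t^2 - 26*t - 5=-5*t^2 - 11*t - 2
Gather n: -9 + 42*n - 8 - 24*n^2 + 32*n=-24*n^2 + 74*n - 17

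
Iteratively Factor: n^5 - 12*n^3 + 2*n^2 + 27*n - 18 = (n - 1)*(n^4 + n^3 - 11*n^2 - 9*n + 18) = (n - 1)*(n + 2)*(n^3 - n^2 - 9*n + 9) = (n - 1)^2*(n + 2)*(n^2 - 9) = (n - 1)^2*(n + 2)*(n + 3)*(n - 3)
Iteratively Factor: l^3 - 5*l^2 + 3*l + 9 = (l - 3)*(l^2 - 2*l - 3) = (l - 3)^2*(l + 1)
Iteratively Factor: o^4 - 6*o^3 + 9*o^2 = (o - 3)*(o^3 - 3*o^2) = o*(o - 3)*(o^2 - 3*o) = o*(o - 3)^2*(o)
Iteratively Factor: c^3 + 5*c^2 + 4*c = (c + 4)*(c^2 + c) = (c + 1)*(c + 4)*(c)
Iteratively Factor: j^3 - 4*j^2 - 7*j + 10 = (j - 1)*(j^2 - 3*j - 10) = (j - 5)*(j - 1)*(j + 2)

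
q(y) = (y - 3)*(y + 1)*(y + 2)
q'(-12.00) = 425.00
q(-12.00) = -1650.00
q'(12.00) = 425.00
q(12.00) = 1638.00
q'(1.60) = 0.68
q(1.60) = -13.10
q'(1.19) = -2.75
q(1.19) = -12.64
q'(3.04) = 20.72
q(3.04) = 0.81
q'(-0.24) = -6.83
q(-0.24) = -4.33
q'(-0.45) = -6.39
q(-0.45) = -2.94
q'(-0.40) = -6.52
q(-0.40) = -3.26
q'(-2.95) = 19.11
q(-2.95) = -11.02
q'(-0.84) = -4.88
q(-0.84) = -0.71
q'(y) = (y - 3)*(y + 1) + (y - 3)*(y + 2) + (y + 1)*(y + 2)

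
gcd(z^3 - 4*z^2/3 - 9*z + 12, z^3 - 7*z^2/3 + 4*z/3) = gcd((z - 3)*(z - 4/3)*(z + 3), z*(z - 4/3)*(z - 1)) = z - 4/3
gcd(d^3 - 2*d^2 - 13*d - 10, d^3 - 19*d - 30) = d^2 - 3*d - 10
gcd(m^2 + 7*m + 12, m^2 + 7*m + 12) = m^2 + 7*m + 12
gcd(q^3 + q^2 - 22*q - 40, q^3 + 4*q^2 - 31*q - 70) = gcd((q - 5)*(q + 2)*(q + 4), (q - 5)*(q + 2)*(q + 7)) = q^2 - 3*q - 10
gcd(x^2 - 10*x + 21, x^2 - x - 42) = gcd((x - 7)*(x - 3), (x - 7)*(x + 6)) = x - 7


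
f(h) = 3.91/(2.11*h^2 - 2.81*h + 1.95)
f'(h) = 3.91*(2.81 - 4.22*h)/(2.11*h^2 - 2.81*h + 1.95)^2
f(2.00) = 0.82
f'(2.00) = -0.97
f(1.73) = 1.15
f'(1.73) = -1.52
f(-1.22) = 0.46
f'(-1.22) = 0.43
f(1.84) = 1.00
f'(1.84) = -1.26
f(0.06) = 2.19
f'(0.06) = 3.12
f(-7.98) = 0.02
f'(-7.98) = 0.01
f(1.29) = 2.13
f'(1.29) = -3.05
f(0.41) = 3.39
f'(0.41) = 3.18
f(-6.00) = 0.04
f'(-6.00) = 0.01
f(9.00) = 0.03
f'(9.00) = -0.01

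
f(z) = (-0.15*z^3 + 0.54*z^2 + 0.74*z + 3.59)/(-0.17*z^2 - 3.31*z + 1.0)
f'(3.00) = 0.27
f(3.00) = -0.63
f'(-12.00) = -5.71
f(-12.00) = 20.42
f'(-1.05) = 0.37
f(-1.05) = 0.84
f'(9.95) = 0.44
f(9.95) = 1.71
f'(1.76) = 0.55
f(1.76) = -1.07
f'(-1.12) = 0.30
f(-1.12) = 0.81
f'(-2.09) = -0.19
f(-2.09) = 0.80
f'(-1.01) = 0.41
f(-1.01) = 0.85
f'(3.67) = 0.26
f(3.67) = -0.46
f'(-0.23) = 3.90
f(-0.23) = 1.97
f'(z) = (0.34*z + 3.31)*(-0.15*z^3 + 0.54*z^2 + 0.74*z + 3.59)/(-0.17*z^2 - 3.31*z + 1.0)^2 + (-0.45*z^2 + 1.08*z + 0.74)/(-0.17*z^2 - 3.31*z + 1.0) = (0.0255*z^4 + 0.993*z^3 - 2.1116*z^2 + 2.3006*z + 12.6229)/(0.0289*z^4 + 1.1254*z^3 + 10.6161*z^2 - 6.62*z + 1.0)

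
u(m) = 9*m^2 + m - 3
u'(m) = 18*m + 1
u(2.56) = 58.54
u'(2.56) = 47.08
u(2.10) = 38.79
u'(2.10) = 38.80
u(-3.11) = 80.94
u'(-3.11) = -54.98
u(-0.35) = -2.25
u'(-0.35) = -5.30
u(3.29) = 97.71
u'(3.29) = 60.22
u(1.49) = 18.47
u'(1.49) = 27.82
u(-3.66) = 113.90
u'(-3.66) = -64.88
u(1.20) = 11.16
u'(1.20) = 22.60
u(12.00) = 1305.00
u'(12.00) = 217.00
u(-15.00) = 2007.00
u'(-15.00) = -269.00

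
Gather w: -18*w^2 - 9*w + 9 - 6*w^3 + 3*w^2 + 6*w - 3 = -6*w^3 - 15*w^2 - 3*w + 6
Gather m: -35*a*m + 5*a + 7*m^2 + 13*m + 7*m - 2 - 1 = 5*a + 7*m^2 + m*(20 - 35*a) - 3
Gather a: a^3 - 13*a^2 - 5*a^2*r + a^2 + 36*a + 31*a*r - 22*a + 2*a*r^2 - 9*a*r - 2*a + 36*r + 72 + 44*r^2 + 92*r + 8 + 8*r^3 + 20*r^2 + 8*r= a^3 + a^2*(-5*r - 12) + a*(2*r^2 + 22*r + 12) + 8*r^3 + 64*r^2 + 136*r + 80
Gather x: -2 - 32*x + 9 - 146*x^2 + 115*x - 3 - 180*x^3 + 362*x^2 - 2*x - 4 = -180*x^3 + 216*x^2 + 81*x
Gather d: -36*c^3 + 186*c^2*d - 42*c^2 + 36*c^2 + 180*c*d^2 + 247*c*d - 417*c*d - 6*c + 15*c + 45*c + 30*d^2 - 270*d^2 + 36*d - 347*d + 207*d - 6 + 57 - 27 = -36*c^3 - 6*c^2 + 54*c + d^2*(180*c - 240) + d*(186*c^2 - 170*c - 104) + 24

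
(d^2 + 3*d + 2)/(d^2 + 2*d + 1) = (d + 2)/(d + 1)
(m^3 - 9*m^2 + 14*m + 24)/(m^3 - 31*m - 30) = (m - 4)/(m + 5)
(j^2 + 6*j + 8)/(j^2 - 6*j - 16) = (j + 4)/(j - 8)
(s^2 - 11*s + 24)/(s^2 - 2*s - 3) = (s - 8)/(s + 1)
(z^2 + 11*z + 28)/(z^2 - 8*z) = (z^2 + 11*z + 28)/(z*(z - 8))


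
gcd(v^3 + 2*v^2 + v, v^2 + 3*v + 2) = v + 1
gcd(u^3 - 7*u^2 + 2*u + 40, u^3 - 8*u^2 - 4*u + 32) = u + 2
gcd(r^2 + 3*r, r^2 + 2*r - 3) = r + 3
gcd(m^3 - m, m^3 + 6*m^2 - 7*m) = m^2 - m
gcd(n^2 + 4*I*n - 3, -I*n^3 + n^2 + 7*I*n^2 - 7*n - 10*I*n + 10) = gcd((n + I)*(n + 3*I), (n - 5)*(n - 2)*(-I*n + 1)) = n + I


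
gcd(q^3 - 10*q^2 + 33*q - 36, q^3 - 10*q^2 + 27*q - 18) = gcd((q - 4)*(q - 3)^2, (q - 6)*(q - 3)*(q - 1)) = q - 3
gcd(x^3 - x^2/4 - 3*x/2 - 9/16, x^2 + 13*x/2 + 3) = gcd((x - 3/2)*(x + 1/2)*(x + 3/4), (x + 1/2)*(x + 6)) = x + 1/2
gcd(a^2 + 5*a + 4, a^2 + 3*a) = 1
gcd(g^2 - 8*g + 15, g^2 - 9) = g - 3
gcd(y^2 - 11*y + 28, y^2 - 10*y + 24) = y - 4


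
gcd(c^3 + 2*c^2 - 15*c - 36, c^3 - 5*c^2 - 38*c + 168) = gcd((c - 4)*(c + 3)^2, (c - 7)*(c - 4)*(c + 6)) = c - 4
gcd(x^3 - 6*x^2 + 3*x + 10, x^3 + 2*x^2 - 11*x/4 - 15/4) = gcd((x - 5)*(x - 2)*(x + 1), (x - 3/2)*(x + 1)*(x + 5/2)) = x + 1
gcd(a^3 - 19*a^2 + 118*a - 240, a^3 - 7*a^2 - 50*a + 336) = a^2 - 14*a + 48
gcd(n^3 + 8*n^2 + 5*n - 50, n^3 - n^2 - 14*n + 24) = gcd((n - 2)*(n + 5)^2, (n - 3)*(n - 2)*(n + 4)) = n - 2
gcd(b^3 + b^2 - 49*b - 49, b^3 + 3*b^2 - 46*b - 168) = b - 7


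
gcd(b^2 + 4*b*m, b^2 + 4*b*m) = b^2 + 4*b*m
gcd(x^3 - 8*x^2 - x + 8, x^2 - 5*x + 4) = x - 1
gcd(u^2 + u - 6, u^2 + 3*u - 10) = u - 2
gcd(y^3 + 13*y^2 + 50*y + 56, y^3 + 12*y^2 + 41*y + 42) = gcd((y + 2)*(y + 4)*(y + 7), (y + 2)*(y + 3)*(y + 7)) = y^2 + 9*y + 14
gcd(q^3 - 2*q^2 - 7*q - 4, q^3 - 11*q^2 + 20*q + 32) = q^2 - 3*q - 4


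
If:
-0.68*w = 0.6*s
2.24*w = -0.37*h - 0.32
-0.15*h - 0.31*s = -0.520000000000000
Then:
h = 2.26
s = 0.58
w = -0.52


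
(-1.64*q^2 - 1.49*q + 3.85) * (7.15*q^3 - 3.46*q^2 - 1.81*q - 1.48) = -11.726*q^5 - 4.9791*q^4 + 35.6513*q^3 - 8.1969*q^2 - 4.7633*q - 5.698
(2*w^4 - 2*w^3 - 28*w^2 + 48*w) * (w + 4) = 2*w^5 + 6*w^4 - 36*w^3 - 64*w^2 + 192*w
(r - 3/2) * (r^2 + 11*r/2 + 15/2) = r^3 + 4*r^2 - 3*r/4 - 45/4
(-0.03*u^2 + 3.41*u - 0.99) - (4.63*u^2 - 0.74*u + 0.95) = -4.66*u^2 + 4.15*u - 1.94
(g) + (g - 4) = 2*g - 4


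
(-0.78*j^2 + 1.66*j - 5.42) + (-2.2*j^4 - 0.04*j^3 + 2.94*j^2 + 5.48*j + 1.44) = -2.2*j^4 - 0.04*j^3 + 2.16*j^2 + 7.14*j - 3.98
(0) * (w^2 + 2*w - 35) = 0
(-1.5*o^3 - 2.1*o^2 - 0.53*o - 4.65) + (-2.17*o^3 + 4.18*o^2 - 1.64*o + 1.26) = -3.67*o^3 + 2.08*o^2 - 2.17*o - 3.39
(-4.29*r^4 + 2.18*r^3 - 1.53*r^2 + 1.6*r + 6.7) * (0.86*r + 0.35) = -3.6894*r^5 + 0.3733*r^4 - 0.5528*r^3 + 0.8405*r^2 + 6.322*r + 2.345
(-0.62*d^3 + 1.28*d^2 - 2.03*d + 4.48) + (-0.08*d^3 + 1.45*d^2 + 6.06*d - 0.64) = -0.7*d^3 + 2.73*d^2 + 4.03*d + 3.84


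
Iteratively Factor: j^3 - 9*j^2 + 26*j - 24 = (j - 4)*(j^2 - 5*j + 6) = (j - 4)*(j - 2)*(j - 3)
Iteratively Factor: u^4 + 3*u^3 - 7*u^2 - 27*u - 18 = (u - 3)*(u^3 + 6*u^2 + 11*u + 6) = (u - 3)*(u + 3)*(u^2 + 3*u + 2) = (u - 3)*(u + 1)*(u + 3)*(u + 2)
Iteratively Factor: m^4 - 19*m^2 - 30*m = (m + 3)*(m^3 - 3*m^2 - 10*m) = m*(m + 3)*(m^2 - 3*m - 10) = m*(m - 5)*(m + 3)*(m + 2)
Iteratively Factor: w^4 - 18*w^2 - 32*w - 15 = (w + 1)*(w^3 - w^2 - 17*w - 15) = (w + 1)*(w + 3)*(w^2 - 4*w - 5) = (w - 5)*(w + 1)*(w + 3)*(w + 1)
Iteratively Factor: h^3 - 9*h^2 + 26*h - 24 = (h - 2)*(h^2 - 7*h + 12) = (h - 3)*(h - 2)*(h - 4)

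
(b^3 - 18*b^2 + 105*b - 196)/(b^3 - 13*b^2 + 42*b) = (b^2 - 11*b + 28)/(b*(b - 6))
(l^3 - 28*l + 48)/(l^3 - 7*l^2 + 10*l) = (l^2 + 2*l - 24)/(l*(l - 5))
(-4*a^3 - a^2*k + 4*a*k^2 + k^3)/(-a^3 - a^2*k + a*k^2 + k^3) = (4*a + k)/(a + k)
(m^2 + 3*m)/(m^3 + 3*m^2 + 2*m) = (m + 3)/(m^2 + 3*m + 2)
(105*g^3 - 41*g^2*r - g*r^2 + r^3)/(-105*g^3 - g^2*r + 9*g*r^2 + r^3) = (-5*g + r)/(5*g + r)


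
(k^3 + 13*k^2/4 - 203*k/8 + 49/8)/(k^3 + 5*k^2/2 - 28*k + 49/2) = (k - 1/4)/(k - 1)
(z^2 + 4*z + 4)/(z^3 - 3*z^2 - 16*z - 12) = (z + 2)/(z^2 - 5*z - 6)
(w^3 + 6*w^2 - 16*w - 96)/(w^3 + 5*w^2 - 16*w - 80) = (w + 6)/(w + 5)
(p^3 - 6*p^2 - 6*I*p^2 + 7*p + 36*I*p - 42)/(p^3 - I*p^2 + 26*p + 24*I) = (p^2 - p*(6 + 7*I) + 42*I)/(p^2 - 2*I*p + 24)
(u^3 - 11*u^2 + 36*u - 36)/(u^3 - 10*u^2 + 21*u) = (u^2 - 8*u + 12)/(u*(u - 7))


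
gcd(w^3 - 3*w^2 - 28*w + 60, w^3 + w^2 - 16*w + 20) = w^2 + 3*w - 10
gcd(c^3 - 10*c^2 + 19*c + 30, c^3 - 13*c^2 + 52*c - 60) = c^2 - 11*c + 30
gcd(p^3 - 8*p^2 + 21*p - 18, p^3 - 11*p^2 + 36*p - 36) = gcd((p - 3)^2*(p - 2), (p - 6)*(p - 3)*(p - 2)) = p^2 - 5*p + 6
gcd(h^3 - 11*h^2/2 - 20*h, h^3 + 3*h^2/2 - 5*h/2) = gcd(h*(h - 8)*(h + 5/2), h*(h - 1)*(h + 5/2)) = h^2 + 5*h/2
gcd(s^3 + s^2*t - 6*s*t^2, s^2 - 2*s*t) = s^2 - 2*s*t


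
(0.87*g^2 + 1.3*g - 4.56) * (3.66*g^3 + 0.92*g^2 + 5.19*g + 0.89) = 3.1842*g^5 + 5.5584*g^4 - 10.9783*g^3 + 3.3261*g^2 - 22.5094*g - 4.0584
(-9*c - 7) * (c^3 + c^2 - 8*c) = -9*c^4 - 16*c^3 + 65*c^2 + 56*c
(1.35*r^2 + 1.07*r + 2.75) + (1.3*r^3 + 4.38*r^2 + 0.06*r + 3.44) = 1.3*r^3 + 5.73*r^2 + 1.13*r + 6.19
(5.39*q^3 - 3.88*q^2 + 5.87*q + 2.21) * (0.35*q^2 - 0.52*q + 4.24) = 1.8865*q^5 - 4.1608*q^4 + 26.9257*q^3 - 18.7301*q^2 + 23.7396*q + 9.3704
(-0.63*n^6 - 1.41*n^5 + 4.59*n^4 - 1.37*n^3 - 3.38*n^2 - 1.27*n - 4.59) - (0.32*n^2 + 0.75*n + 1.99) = -0.63*n^6 - 1.41*n^5 + 4.59*n^4 - 1.37*n^3 - 3.7*n^2 - 2.02*n - 6.58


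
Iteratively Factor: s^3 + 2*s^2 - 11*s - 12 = (s - 3)*(s^2 + 5*s + 4) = (s - 3)*(s + 4)*(s + 1)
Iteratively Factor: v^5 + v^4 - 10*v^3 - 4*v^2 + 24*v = (v + 3)*(v^4 - 2*v^3 - 4*v^2 + 8*v) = (v + 2)*(v + 3)*(v^3 - 4*v^2 + 4*v) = (v - 2)*(v + 2)*(v + 3)*(v^2 - 2*v) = v*(v - 2)*(v + 2)*(v + 3)*(v - 2)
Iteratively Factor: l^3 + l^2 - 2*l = (l + 2)*(l^2 - l) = (l - 1)*(l + 2)*(l)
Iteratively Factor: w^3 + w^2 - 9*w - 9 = (w + 3)*(w^2 - 2*w - 3) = (w - 3)*(w + 3)*(w + 1)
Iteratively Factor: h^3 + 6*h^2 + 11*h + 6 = (h + 2)*(h^2 + 4*h + 3) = (h + 2)*(h + 3)*(h + 1)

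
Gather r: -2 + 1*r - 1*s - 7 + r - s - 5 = 2*r - 2*s - 14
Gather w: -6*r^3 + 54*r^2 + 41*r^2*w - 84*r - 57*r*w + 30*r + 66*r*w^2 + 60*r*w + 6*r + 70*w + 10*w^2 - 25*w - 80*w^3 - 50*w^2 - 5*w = -6*r^3 + 54*r^2 - 48*r - 80*w^3 + w^2*(66*r - 40) + w*(41*r^2 + 3*r + 40)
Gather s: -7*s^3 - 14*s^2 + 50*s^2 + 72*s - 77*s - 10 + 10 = -7*s^3 + 36*s^2 - 5*s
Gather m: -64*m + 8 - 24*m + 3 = 11 - 88*m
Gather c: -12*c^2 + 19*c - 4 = -12*c^2 + 19*c - 4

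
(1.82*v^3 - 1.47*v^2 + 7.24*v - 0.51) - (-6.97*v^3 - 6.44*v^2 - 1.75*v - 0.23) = 8.79*v^3 + 4.97*v^2 + 8.99*v - 0.28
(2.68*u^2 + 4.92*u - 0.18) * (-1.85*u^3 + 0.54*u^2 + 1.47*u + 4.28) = -4.958*u^5 - 7.6548*u^4 + 6.9294*u^3 + 18.6056*u^2 + 20.793*u - 0.7704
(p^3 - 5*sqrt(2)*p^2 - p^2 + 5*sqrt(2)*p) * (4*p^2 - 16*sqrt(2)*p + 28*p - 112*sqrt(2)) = 4*p^5 - 36*sqrt(2)*p^4 + 24*p^4 - 216*sqrt(2)*p^3 + 132*p^3 + 252*sqrt(2)*p^2 + 960*p^2 - 1120*p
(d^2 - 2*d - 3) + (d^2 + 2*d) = 2*d^2 - 3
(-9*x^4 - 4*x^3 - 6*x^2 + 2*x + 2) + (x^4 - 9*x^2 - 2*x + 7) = -8*x^4 - 4*x^3 - 15*x^2 + 9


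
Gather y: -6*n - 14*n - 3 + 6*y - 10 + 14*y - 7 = -20*n + 20*y - 20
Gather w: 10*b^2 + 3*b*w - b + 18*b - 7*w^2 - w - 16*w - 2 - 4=10*b^2 + 17*b - 7*w^2 + w*(3*b - 17) - 6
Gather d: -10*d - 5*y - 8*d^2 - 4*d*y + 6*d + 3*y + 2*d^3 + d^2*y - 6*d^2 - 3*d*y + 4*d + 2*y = 2*d^3 + d^2*(y - 14) - 7*d*y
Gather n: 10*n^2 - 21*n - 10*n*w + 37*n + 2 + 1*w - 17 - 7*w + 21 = 10*n^2 + n*(16 - 10*w) - 6*w + 6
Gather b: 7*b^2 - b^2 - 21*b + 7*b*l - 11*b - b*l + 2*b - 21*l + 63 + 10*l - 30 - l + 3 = 6*b^2 + b*(6*l - 30) - 12*l + 36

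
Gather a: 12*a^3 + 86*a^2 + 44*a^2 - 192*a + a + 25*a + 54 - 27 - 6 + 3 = 12*a^3 + 130*a^2 - 166*a + 24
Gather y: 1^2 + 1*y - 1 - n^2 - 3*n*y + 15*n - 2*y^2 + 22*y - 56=-n^2 + 15*n - 2*y^2 + y*(23 - 3*n) - 56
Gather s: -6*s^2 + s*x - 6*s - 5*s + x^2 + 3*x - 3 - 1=-6*s^2 + s*(x - 11) + x^2 + 3*x - 4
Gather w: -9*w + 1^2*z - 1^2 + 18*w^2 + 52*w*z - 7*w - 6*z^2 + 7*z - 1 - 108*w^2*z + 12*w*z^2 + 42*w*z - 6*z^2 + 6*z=w^2*(18 - 108*z) + w*(12*z^2 + 94*z - 16) - 12*z^2 + 14*z - 2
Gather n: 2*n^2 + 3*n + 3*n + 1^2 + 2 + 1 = 2*n^2 + 6*n + 4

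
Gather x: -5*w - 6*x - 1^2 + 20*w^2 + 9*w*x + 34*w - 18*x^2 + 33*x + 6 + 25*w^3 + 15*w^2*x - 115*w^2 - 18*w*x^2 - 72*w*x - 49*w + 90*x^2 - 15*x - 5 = 25*w^3 - 95*w^2 - 20*w + x^2*(72 - 18*w) + x*(15*w^2 - 63*w + 12)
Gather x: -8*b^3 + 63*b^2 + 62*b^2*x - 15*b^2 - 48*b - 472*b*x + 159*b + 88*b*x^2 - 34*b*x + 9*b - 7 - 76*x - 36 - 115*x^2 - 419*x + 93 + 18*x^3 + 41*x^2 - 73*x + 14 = -8*b^3 + 48*b^2 + 120*b + 18*x^3 + x^2*(88*b - 74) + x*(62*b^2 - 506*b - 568) + 64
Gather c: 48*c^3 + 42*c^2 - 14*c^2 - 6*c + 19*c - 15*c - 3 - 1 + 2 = 48*c^3 + 28*c^2 - 2*c - 2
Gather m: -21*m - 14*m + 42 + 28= 70 - 35*m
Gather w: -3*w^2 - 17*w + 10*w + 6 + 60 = -3*w^2 - 7*w + 66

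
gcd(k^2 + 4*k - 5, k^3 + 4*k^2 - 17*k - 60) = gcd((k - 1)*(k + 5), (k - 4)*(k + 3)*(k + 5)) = k + 5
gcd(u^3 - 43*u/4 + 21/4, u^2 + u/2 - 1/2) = u - 1/2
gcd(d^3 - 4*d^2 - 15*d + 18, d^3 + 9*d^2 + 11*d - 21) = d^2 + 2*d - 3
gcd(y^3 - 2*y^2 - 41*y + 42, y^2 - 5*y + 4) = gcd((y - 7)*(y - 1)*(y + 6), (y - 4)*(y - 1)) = y - 1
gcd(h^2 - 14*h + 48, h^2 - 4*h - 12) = h - 6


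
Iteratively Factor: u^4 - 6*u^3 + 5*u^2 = (u - 1)*(u^3 - 5*u^2) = u*(u - 1)*(u^2 - 5*u) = u*(u - 5)*(u - 1)*(u)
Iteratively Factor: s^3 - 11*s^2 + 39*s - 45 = (s - 3)*(s^2 - 8*s + 15) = (s - 5)*(s - 3)*(s - 3)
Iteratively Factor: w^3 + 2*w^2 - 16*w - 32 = (w + 4)*(w^2 - 2*w - 8) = (w + 2)*(w + 4)*(w - 4)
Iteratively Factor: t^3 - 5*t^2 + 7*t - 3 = (t - 1)*(t^2 - 4*t + 3) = (t - 1)^2*(t - 3)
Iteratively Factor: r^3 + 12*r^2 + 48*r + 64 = (r + 4)*(r^2 + 8*r + 16) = (r + 4)^2*(r + 4)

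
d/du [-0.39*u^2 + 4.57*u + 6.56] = 4.57 - 0.78*u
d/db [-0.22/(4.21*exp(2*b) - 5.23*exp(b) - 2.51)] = (1.8524*exp(b) - 1.1506)*exp(b)/(-4.21*exp(2*b) + 5.23*exp(b) + 2.51)^2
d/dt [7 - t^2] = -2*t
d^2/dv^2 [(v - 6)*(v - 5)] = 2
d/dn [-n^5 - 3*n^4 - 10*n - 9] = -5*n^4 - 12*n^3 - 10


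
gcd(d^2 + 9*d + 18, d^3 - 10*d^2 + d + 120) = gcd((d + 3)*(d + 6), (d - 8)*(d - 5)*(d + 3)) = d + 3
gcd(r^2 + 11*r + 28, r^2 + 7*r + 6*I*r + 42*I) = r + 7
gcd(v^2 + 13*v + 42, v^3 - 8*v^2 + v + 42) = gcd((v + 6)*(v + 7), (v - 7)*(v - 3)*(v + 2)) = 1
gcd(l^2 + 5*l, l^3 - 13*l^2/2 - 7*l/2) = l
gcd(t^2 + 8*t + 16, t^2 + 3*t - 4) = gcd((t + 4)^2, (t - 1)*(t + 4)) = t + 4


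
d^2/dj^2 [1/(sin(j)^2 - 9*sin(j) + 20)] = (-4*sin(j)^4 + 27*sin(j)^3 + 5*sin(j)^2 - 234*sin(j) + 122)/(sin(j)^2 - 9*sin(j) + 20)^3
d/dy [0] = 0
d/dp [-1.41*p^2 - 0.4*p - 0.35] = -2.82*p - 0.4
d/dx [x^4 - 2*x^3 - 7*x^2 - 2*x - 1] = 4*x^3 - 6*x^2 - 14*x - 2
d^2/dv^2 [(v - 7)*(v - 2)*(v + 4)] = 6*v - 10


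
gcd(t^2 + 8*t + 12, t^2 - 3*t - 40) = 1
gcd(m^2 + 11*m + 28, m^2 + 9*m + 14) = m + 7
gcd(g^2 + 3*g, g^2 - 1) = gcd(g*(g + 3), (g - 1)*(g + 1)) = 1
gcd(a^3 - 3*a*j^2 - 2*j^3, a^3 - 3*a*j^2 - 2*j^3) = a^3 - 3*a*j^2 - 2*j^3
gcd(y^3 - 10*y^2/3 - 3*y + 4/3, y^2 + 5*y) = 1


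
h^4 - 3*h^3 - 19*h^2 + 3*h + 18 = (h - 6)*(h - 1)*(h + 1)*(h + 3)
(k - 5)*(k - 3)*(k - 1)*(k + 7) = k^4 - 2*k^3 - 40*k^2 + 146*k - 105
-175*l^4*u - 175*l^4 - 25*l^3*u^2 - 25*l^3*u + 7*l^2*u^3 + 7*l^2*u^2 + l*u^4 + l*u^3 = (-5*l + u)*(5*l + u)*(7*l + u)*(l*u + l)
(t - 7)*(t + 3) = t^2 - 4*t - 21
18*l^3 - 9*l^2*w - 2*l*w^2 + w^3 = (-3*l + w)*(-2*l + w)*(3*l + w)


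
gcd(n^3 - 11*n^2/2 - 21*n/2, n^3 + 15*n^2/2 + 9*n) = n^2 + 3*n/2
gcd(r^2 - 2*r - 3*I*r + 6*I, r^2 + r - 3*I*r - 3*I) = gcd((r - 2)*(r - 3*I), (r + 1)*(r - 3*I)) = r - 3*I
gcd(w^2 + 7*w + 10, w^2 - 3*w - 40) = w + 5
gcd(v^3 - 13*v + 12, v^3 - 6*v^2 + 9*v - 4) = v - 1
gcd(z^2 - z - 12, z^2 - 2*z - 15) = z + 3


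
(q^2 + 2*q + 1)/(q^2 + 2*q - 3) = (q^2 + 2*q + 1)/(q^2 + 2*q - 3)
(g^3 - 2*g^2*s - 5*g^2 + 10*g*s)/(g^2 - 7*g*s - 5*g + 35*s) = g*(-g + 2*s)/(-g + 7*s)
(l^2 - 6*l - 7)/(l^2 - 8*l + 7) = (l + 1)/(l - 1)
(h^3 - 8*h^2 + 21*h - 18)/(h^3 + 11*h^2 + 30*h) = (h^3 - 8*h^2 + 21*h - 18)/(h*(h^2 + 11*h + 30))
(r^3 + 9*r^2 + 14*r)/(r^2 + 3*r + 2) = r*(r + 7)/(r + 1)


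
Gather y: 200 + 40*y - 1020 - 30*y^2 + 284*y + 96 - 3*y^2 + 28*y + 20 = -33*y^2 + 352*y - 704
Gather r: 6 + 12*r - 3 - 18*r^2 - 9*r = -18*r^2 + 3*r + 3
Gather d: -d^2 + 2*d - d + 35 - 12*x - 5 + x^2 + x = -d^2 + d + x^2 - 11*x + 30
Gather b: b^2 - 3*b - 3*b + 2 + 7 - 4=b^2 - 6*b + 5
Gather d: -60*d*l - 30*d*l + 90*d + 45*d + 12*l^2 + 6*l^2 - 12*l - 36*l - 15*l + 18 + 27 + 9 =d*(135 - 90*l) + 18*l^2 - 63*l + 54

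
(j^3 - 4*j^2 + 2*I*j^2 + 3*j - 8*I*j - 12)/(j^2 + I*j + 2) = (j^2 + j*(-4 + 3*I) - 12*I)/(j + 2*I)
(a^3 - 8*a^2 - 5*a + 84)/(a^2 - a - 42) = (a^2 - a - 12)/(a + 6)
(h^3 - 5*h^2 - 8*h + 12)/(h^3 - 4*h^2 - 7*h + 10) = (h - 6)/(h - 5)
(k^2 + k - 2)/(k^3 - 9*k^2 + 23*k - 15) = (k + 2)/(k^2 - 8*k + 15)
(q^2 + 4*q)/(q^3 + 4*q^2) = 1/q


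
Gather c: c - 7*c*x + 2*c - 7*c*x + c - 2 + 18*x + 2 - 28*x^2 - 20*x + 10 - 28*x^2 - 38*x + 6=c*(4 - 14*x) - 56*x^2 - 40*x + 16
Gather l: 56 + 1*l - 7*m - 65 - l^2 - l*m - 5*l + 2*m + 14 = -l^2 + l*(-m - 4) - 5*m + 5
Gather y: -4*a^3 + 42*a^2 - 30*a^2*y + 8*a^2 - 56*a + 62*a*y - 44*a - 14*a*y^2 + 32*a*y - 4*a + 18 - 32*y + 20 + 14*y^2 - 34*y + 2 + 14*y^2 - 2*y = -4*a^3 + 50*a^2 - 104*a + y^2*(28 - 14*a) + y*(-30*a^2 + 94*a - 68) + 40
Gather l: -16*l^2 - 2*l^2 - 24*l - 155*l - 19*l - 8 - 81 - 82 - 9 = -18*l^2 - 198*l - 180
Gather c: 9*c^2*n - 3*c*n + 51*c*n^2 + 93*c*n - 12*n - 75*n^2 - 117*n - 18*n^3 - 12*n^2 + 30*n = 9*c^2*n + c*(51*n^2 + 90*n) - 18*n^3 - 87*n^2 - 99*n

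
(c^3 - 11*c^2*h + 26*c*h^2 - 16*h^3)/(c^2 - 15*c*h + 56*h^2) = (c^2 - 3*c*h + 2*h^2)/(c - 7*h)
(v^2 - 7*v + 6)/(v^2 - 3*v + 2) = (v - 6)/(v - 2)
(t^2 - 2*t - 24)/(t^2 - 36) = (t + 4)/(t + 6)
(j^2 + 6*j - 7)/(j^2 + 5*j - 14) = (j - 1)/(j - 2)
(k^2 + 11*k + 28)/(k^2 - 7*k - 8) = (k^2 + 11*k + 28)/(k^2 - 7*k - 8)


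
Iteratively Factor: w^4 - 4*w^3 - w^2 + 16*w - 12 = (w - 2)*(w^3 - 2*w^2 - 5*w + 6) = (w - 3)*(w - 2)*(w^2 + w - 2) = (w - 3)*(w - 2)*(w - 1)*(w + 2)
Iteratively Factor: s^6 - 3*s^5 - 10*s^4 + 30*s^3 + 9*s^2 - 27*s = (s + 1)*(s^5 - 4*s^4 - 6*s^3 + 36*s^2 - 27*s) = (s - 3)*(s + 1)*(s^4 - s^3 - 9*s^2 + 9*s) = s*(s - 3)*(s + 1)*(s^3 - s^2 - 9*s + 9) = s*(s - 3)^2*(s + 1)*(s^2 + 2*s - 3) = s*(s - 3)^2*(s + 1)*(s + 3)*(s - 1)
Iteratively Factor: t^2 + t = (t)*(t + 1)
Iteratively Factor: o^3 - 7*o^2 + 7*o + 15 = (o - 5)*(o^2 - 2*o - 3) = (o - 5)*(o - 3)*(o + 1)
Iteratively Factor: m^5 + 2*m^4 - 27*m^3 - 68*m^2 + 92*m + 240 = (m + 2)*(m^4 - 27*m^2 - 14*m + 120) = (m - 5)*(m + 2)*(m^3 + 5*m^2 - 2*m - 24) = (m - 5)*(m + 2)*(m + 4)*(m^2 + m - 6) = (m - 5)*(m - 2)*(m + 2)*(m + 4)*(m + 3)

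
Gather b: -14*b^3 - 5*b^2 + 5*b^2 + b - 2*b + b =-14*b^3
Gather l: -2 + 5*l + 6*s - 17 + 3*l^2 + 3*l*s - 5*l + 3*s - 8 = 3*l^2 + 3*l*s + 9*s - 27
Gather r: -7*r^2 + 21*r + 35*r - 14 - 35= -7*r^2 + 56*r - 49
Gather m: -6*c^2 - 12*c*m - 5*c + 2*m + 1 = -6*c^2 - 5*c + m*(2 - 12*c) + 1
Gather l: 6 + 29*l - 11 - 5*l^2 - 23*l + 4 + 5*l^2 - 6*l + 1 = 0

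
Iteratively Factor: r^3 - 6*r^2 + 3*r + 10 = (r + 1)*(r^2 - 7*r + 10) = (r - 5)*(r + 1)*(r - 2)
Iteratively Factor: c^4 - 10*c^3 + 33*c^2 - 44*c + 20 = (c - 1)*(c^3 - 9*c^2 + 24*c - 20) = (c - 2)*(c - 1)*(c^2 - 7*c + 10) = (c - 5)*(c - 2)*(c - 1)*(c - 2)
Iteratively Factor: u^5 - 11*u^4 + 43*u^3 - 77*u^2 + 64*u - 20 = (u - 2)*(u^4 - 9*u^3 + 25*u^2 - 27*u + 10) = (u - 2)*(u - 1)*(u^3 - 8*u^2 + 17*u - 10) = (u - 2)*(u - 1)^2*(u^2 - 7*u + 10) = (u - 2)^2*(u - 1)^2*(u - 5)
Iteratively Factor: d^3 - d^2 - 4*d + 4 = (d - 2)*(d^2 + d - 2) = (d - 2)*(d - 1)*(d + 2)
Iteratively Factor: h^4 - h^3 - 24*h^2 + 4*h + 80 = (h - 2)*(h^3 + h^2 - 22*h - 40) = (h - 2)*(h + 4)*(h^2 - 3*h - 10) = (h - 5)*(h - 2)*(h + 4)*(h + 2)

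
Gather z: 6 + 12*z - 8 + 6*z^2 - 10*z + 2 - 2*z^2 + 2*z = 4*z^2 + 4*z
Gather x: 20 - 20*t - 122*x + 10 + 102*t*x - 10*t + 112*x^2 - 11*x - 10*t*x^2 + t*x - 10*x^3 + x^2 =-30*t - 10*x^3 + x^2*(113 - 10*t) + x*(103*t - 133) + 30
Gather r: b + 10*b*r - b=10*b*r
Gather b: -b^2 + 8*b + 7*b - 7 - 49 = -b^2 + 15*b - 56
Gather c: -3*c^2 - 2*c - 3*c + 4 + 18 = -3*c^2 - 5*c + 22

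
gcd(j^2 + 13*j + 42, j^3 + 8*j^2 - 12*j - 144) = j + 6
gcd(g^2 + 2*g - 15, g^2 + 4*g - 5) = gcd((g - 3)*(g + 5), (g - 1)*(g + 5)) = g + 5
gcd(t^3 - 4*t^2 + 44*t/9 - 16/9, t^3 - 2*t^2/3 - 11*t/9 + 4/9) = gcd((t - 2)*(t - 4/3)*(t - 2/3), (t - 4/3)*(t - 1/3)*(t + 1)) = t - 4/3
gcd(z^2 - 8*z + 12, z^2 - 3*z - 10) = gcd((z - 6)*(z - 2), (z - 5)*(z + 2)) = 1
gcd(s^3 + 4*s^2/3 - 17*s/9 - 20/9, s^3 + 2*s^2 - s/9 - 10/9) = s^2 + 8*s/3 + 5/3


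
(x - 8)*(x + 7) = x^2 - x - 56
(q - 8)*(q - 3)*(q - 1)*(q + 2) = q^4 - 10*q^3 + 11*q^2 + 46*q - 48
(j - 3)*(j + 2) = j^2 - j - 6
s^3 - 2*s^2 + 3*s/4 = s*(s - 3/2)*(s - 1/2)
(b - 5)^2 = b^2 - 10*b + 25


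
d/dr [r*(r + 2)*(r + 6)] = 3*r^2 + 16*r + 12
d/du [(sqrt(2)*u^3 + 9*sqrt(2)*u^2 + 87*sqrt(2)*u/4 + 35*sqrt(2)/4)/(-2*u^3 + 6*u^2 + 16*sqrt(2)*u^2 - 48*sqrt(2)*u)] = sqrt(2)*(-3*u*(4*u^2 + 24*u + 29)*(u^2 - 8*sqrt(2)*u - 3*u + 24*sqrt(2)) + (3*u^2 - 16*sqrt(2)*u - 6*u + 24*sqrt(2))*(4*u^3 + 36*u^2 + 87*u + 35))/(8*u^2*(u^2 - 8*sqrt(2)*u - 3*u + 24*sqrt(2))^2)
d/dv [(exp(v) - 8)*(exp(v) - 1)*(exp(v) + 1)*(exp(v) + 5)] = (4*exp(3*v) - 9*exp(2*v) - 82*exp(v) + 3)*exp(v)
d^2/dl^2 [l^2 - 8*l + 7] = 2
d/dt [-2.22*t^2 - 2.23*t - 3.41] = -4.44*t - 2.23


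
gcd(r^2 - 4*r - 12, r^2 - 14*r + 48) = r - 6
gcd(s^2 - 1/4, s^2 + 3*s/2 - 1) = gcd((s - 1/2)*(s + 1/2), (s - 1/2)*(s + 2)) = s - 1/2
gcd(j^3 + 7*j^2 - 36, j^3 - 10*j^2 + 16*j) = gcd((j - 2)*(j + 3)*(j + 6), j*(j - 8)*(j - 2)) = j - 2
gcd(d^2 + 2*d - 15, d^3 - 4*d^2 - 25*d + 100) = d + 5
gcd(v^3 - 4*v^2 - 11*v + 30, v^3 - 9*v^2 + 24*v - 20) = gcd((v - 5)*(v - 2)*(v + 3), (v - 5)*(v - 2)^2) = v^2 - 7*v + 10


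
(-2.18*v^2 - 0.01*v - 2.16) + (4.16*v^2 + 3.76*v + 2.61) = 1.98*v^2 + 3.75*v + 0.45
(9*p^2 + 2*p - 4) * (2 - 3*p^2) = -27*p^4 - 6*p^3 + 30*p^2 + 4*p - 8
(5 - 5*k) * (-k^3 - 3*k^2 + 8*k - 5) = 5*k^4 + 10*k^3 - 55*k^2 + 65*k - 25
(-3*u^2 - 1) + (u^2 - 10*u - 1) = -2*u^2 - 10*u - 2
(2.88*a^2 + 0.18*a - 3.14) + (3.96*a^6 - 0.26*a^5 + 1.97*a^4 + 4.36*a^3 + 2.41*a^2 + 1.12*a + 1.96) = 3.96*a^6 - 0.26*a^5 + 1.97*a^4 + 4.36*a^3 + 5.29*a^2 + 1.3*a - 1.18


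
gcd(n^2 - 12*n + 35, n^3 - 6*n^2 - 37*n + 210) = n^2 - 12*n + 35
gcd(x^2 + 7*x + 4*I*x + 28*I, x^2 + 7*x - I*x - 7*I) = x + 7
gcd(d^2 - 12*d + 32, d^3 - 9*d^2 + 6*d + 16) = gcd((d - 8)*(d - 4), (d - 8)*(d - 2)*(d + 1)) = d - 8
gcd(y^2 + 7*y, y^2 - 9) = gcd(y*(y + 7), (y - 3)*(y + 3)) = 1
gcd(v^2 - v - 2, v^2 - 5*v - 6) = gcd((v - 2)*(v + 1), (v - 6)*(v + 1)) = v + 1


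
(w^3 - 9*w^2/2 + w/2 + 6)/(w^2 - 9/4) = 2*(w^2 - 3*w - 4)/(2*w + 3)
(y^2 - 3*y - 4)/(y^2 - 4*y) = (y + 1)/y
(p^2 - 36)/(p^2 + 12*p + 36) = (p - 6)/(p + 6)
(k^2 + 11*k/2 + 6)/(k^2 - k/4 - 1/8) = 4*(2*k^2 + 11*k + 12)/(8*k^2 - 2*k - 1)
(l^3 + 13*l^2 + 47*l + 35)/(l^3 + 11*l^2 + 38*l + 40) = (l^2 + 8*l + 7)/(l^2 + 6*l + 8)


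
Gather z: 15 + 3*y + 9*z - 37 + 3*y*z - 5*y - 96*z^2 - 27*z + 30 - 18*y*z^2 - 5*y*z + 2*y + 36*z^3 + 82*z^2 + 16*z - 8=36*z^3 + z^2*(-18*y - 14) + z*(-2*y - 2)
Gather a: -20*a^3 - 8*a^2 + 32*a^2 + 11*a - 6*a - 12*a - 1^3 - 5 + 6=-20*a^3 + 24*a^2 - 7*a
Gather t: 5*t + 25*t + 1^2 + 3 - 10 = 30*t - 6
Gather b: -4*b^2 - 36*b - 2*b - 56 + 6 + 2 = -4*b^2 - 38*b - 48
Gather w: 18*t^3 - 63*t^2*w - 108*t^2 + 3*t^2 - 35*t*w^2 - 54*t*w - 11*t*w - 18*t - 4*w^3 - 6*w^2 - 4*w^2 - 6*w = 18*t^3 - 105*t^2 - 18*t - 4*w^3 + w^2*(-35*t - 10) + w*(-63*t^2 - 65*t - 6)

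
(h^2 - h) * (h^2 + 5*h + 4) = h^4 + 4*h^3 - h^2 - 4*h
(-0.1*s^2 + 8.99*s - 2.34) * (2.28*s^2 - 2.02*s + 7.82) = -0.228*s^4 + 20.6992*s^3 - 24.277*s^2 + 75.0286*s - 18.2988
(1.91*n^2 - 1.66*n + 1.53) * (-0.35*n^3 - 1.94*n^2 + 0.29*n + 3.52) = -0.6685*n^5 - 3.1244*n^4 + 3.2388*n^3 + 3.2736*n^2 - 5.3995*n + 5.3856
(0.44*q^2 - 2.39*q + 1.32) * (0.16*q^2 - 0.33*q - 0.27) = 0.0704*q^4 - 0.5276*q^3 + 0.8811*q^2 + 0.2097*q - 0.3564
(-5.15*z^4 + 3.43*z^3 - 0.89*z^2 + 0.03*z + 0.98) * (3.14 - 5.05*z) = 26.0075*z^5 - 33.4925*z^4 + 15.2647*z^3 - 2.9461*z^2 - 4.8548*z + 3.0772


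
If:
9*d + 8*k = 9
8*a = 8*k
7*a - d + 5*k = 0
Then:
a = 9/116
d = 27/29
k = 9/116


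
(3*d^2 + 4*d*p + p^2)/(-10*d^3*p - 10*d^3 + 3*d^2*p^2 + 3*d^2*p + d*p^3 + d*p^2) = (3*d^2 + 4*d*p + p^2)/(d*(-10*d^2*p - 10*d^2 + 3*d*p^2 + 3*d*p + p^3 + p^2))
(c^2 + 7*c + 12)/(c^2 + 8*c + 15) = (c + 4)/(c + 5)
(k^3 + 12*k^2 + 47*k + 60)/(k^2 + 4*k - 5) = (k^2 + 7*k + 12)/(k - 1)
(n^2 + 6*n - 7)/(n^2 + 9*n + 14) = (n - 1)/(n + 2)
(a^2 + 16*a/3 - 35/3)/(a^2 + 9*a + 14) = (a - 5/3)/(a + 2)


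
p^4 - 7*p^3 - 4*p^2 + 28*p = p*(p - 7)*(p - 2)*(p + 2)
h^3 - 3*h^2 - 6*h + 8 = (h - 4)*(h - 1)*(h + 2)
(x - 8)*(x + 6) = x^2 - 2*x - 48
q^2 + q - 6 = (q - 2)*(q + 3)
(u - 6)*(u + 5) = u^2 - u - 30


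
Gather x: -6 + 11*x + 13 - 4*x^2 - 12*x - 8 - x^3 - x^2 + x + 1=-x^3 - 5*x^2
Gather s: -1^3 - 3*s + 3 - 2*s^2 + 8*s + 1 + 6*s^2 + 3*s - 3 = 4*s^2 + 8*s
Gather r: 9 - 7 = 2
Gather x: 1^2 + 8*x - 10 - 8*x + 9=0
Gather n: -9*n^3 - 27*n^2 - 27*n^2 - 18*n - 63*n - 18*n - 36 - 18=-9*n^3 - 54*n^2 - 99*n - 54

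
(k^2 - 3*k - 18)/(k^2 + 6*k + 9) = (k - 6)/(k + 3)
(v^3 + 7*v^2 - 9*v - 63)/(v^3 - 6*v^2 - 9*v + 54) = (v + 7)/(v - 6)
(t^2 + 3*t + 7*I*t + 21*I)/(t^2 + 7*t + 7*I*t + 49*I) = (t + 3)/(t + 7)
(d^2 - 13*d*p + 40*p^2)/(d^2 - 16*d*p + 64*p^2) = (-d + 5*p)/(-d + 8*p)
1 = 1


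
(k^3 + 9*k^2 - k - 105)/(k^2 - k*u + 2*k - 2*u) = (k^3 + 9*k^2 - k - 105)/(k^2 - k*u + 2*k - 2*u)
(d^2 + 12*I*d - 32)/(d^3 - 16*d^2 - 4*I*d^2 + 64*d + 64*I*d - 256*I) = (d^2 + 12*I*d - 32)/(d^3 - 4*d^2*(4 + I) + 64*d*(1 + I) - 256*I)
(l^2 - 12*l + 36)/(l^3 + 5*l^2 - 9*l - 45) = (l^2 - 12*l + 36)/(l^3 + 5*l^2 - 9*l - 45)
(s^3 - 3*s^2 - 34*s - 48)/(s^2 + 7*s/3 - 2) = 3*(s^2 - 6*s - 16)/(3*s - 2)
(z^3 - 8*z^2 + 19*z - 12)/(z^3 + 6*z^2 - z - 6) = (z^2 - 7*z + 12)/(z^2 + 7*z + 6)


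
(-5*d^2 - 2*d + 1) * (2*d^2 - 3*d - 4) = -10*d^4 + 11*d^3 + 28*d^2 + 5*d - 4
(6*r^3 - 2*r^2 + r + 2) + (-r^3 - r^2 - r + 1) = 5*r^3 - 3*r^2 + 3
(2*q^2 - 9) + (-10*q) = 2*q^2 - 10*q - 9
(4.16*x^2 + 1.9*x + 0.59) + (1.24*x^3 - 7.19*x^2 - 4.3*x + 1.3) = 1.24*x^3 - 3.03*x^2 - 2.4*x + 1.89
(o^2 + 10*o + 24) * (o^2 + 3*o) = o^4 + 13*o^3 + 54*o^2 + 72*o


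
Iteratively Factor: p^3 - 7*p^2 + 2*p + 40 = (p + 2)*(p^2 - 9*p + 20) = (p - 5)*(p + 2)*(p - 4)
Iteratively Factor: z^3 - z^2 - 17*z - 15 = (z + 3)*(z^2 - 4*z - 5) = (z + 1)*(z + 3)*(z - 5)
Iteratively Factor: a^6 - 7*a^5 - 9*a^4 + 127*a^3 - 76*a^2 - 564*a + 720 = (a + 3)*(a^5 - 10*a^4 + 21*a^3 + 64*a^2 - 268*a + 240) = (a + 3)^2*(a^4 - 13*a^3 + 60*a^2 - 116*a + 80) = (a - 5)*(a + 3)^2*(a^3 - 8*a^2 + 20*a - 16) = (a - 5)*(a - 4)*(a + 3)^2*(a^2 - 4*a + 4) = (a - 5)*(a - 4)*(a - 2)*(a + 3)^2*(a - 2)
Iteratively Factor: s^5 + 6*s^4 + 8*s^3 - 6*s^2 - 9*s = (s + 1)*(s^4 + 5*s^3 + 3*s^2 - 9*s) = (s + 1)*(s + 3)*(s^3 + 2*s^2 - 3*s) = (s + 1)*(s + 3)^2*(s^2 - s) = (s - 1)*(s + 1)*(s + 3)^2*(s)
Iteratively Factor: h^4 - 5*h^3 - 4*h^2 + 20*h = (h)*(h^3 - 5*h^2 - 4*h + 20) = h*(h + 2)*(h^2 - 7*h + 10) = h*(h - 5)*(h + 2)*(h - 2)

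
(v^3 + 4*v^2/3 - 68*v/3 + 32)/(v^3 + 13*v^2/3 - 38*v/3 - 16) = (v - 2)/(v + 1)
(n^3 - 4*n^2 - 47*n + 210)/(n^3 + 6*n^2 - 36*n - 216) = (n^2 + 2*n - 35)/(n^2 + 12*n + 36)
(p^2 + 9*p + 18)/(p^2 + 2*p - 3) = (p + 6)/(p - 1)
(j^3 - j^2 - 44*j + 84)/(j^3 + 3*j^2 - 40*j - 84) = (j - 2)/(j + 2)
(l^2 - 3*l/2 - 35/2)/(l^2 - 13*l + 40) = (l + 7/2)/(l - 8)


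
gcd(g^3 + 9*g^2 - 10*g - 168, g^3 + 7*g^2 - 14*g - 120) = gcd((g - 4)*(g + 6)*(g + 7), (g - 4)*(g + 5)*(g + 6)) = g^2 + 2*g - 24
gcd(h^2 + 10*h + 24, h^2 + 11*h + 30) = h + 6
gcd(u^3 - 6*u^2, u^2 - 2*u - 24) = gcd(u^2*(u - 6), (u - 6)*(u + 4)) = u - 6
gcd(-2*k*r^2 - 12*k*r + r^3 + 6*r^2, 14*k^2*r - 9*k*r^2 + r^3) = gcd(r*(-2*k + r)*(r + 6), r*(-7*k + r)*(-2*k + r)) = -2*k*r + r^2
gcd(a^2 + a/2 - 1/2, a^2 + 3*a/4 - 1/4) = a + 1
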